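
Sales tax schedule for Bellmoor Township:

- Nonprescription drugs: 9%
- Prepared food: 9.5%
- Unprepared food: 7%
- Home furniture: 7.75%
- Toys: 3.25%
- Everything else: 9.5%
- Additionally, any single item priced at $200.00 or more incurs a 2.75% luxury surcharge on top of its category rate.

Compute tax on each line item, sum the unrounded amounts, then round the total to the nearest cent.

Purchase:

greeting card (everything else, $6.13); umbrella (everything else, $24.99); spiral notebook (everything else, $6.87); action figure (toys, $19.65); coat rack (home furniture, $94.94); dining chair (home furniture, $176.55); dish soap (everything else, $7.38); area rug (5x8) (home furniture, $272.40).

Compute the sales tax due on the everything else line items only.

Greeting card $6.13: everything else → 9.5% → $0.58235
Umbrella $24.99: everything else → 9.5% → $2.37405
Spiral notebook $6.87: everything else → 9.5% → $0.65265
Dish soap $7.38: everything else → 9.5% → $0.7011
Tax on everything else: unrounded sum = $4.31015 → $4.31

$4.31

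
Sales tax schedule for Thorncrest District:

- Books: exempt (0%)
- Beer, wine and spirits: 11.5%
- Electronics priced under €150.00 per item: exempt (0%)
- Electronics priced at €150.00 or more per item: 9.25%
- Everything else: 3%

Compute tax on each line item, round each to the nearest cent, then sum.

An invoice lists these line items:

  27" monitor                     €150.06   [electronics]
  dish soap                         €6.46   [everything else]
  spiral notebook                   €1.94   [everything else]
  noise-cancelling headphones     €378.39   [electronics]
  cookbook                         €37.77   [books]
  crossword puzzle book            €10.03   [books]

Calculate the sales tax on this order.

€49.13

27" monitor €150.06: electronics, €150.00 or more → 9.25% → €13.88
Dish soap €6.46: everything else → 3% → €0.19
Spiral notebook €1.94: everything else → 3% → €0.06
Noise-cancelling headphones €378.39: electronics, €150.00 or more → 9.25% → €35.00
Cookbook €37.77: books → 0% → €0.00
Crossword puzzle book €10.03: books → 0% → €0.00
Total tax = €13.88 + €0.19 + €0.06 + €35.00 = €49.13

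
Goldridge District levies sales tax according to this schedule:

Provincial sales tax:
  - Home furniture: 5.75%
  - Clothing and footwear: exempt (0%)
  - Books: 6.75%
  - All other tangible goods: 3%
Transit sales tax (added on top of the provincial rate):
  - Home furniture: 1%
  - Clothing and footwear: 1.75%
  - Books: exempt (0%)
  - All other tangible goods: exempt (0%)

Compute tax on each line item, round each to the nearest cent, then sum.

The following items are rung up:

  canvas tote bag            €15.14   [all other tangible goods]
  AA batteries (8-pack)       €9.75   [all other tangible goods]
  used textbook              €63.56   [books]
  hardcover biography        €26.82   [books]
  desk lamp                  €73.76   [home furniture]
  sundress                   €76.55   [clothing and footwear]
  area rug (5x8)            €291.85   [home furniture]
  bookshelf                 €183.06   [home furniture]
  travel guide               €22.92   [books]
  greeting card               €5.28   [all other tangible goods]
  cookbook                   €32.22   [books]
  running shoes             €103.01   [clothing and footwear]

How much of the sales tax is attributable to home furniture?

€37.04

Desk lamp €73.76: home furniture → 5.75% + 1% transit = 6.75% → €4.98
Area rug (5x8) €291.85: home furniture → 5.75% + 1% transit = 6.75% → €19.70
Bookshelf €183.06: home furniture → 5.75% + 1% transit = 6.75% → €12.36
Tax on home furniture = €4.98 + €19.70 + €12.36 = €37.04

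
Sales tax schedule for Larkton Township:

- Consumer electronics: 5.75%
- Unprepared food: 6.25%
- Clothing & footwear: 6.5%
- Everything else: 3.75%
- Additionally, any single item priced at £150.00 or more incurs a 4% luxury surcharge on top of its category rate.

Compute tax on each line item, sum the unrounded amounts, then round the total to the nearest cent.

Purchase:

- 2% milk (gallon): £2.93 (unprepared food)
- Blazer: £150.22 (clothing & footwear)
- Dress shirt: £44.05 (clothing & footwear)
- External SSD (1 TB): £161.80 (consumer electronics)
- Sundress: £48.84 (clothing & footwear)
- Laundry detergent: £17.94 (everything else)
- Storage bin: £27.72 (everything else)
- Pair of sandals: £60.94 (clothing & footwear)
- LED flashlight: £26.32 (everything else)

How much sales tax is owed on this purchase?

£44.43

2% milk (gallon) £2.93: unprepared food → 6.25% → £0.183125
Blazer £150.22: clothing & footwear → 6.5% + 4% surcharge = 10.5% → £15.7731
Dress shirt £44.05: clothing & footwear → 6.5% → £2.86325
External SSD (1 TB) £161.80: consumer electronics → 5.75% + 4% surcharge = 9.75% → £15.7755
Sundress £48.84: clothing & footwear → 6.5% → £3.1746
Laundry detergent £17.94: everything else → 3.75% → £0.67275
Storage bin £27.72: everything else → 3.75% → £1.0395
Pair of sandals £60.94: clothing & footwear → 6.5% → £3.9611
LED flashlight £26.32: everything else → 3.75% → £0.987
Unrounded tax sum = £44.429925 → £44.43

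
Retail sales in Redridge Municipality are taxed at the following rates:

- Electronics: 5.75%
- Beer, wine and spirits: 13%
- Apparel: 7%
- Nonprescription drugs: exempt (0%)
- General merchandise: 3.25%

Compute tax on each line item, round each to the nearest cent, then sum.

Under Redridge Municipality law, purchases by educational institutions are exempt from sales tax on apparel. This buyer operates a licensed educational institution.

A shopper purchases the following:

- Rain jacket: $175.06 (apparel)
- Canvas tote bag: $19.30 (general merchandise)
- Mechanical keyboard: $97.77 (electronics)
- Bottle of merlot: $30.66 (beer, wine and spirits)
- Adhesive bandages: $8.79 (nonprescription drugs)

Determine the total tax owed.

Rain jacket $175.06: apparel, buyer-exempt → 0% → $0.00
Canvas tote bag $19.30: general merchandise → 3.25% → $0.63
Mechanical keyboard $97.77: electronics → 5.75% → $5.62
Bottle of merlot $30.66: beer, wine and spirits → 13% → $3.99
Adhesive bandages $8.79: nonprescription drugs → 0% → $0.00
Total tax = $0.63 + $5.62 + $3.99 = $10.24

$10.24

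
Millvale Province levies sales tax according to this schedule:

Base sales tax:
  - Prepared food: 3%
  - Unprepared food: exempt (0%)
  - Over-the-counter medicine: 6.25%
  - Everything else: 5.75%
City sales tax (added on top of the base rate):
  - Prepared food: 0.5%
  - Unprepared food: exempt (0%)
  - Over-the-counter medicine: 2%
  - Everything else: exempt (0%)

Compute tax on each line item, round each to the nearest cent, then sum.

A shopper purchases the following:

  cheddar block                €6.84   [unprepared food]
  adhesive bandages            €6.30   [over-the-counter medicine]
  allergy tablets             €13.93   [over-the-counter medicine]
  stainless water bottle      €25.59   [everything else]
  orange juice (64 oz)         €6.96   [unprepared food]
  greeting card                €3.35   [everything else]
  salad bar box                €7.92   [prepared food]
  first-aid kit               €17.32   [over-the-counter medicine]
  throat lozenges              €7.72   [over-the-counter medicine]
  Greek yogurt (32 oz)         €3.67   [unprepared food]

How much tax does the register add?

Cheddar block €6.84: unprepared food → 0% + 0% city = 0% → €0.00
Adhesive bandages €6.30: over-the-counter medicine → 6.25% + 2% city = 8.25% → €0.52
Allergy tablets €13.93: over-the-counter medicine → 6.25% + 2% city = 8.25% → €1.15
Stainless water bottle €25.59: everything else → 5.75% + 0% city = 5.75% → €1.47
Orange juice (64 oz) €6.96: unprepared food → 0% + 0% city = 0% → €0.00
Greeting card €3.35: everything else → 5.75% + 0% city = 5.75% → €0.19
Salad bar box €7.92: prepared food → 3% + 0.5% city = 3.5% → €0.28
First-aid kit €17.32: over-the-counter medicine → 6.25% + 2% city = 8.25% → €1.43
Throat lozenges €7.72: over-the-counter medicine → 6.25% + 2% city = 8.25% → €0.64
Greek yogurt (32 oz) €3.67: unprepared food → 0% + 0% city = 0% → €0.00
Total tax = €0.52 + €1.15 + €1.47 + €0.19 + €0.28 + €1.43 + €0.64 = €5.68

€5.68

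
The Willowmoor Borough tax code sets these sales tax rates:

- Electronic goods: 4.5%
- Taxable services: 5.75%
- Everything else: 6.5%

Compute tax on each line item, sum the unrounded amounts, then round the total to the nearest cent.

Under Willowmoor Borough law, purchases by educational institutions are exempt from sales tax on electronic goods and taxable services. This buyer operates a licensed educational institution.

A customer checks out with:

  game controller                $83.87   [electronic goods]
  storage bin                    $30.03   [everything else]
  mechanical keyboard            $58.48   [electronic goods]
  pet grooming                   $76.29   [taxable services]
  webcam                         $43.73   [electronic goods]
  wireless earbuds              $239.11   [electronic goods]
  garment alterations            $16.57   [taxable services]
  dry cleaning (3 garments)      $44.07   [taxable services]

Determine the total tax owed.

Game controller $83.87: electronic goods, buyer-exempt → 0% → $0.00
Storage bin $30.03: everything else → 6.5% → $1.95195
Mechanical keyboard $58.48: electronic goods, buyer-exempt → 0% → $0.00
Pet grooming $76.29: taxable services, buyer-exempt → 0% → $0.00
Webcam $43.73: electronic goods, buyer-exempt → 0% → $0.00
Wireless earbuds $239.11: electronic goods, buyer-exempt → 0% → $0.00
Garment alterations $16.57: taxable services, buyer-exempt → 0% → $0.00
Dry cleaning (3 garments) $44.07: taxable services, buyer-exempt → 0% → $0.00
Unrounded tax sum = $1.95195 → $1.95

$1.95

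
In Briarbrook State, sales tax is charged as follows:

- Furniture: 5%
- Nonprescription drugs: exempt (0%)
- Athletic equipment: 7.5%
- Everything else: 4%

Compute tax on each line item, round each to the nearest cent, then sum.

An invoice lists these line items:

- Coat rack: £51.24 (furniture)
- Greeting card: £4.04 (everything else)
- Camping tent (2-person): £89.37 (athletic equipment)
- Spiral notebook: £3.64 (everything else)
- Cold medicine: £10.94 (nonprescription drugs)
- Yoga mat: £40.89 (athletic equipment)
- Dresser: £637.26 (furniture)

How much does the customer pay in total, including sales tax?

Coat rack £51.24: furniture → 5% → £2.56
Greeting card £4.04: everything else → 4% → £0.16
Camping tent (2-person) £89.37: athletic equipment → 7.5% → £6.70
Spiral notebook £3.64: everything else → 4% → £0.15
Cold medicine £10.94: nonprescription drugs → 0% → £0.00
Yoga mat £40.89: athletic equipment → 7.5% → £3.07
Dresser £637.26: furniture → 5% → £31.86
Subtotal = £837.38; tax = £44.50; total due = £881.88

£881.88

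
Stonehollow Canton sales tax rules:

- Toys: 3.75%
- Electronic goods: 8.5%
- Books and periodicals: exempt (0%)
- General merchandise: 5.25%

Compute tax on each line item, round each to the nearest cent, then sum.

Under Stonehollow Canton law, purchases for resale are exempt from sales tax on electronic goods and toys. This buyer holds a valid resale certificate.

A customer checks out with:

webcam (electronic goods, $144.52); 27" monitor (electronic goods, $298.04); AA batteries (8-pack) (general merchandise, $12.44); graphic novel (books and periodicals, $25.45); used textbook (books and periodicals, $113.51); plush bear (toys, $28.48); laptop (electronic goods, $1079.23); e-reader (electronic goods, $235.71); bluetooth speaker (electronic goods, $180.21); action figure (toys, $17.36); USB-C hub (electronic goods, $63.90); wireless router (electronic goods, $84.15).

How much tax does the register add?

$0.65

Webcam $144.52: electronic goods, buyer-exempt → 0% → $0.00
27" monitor $298.04: electronic goods, buyer-exempt → 0% → $0.00
AA batteries (8-pack) $12.44: general merchandise → 5.25% → $0.65
Graphic novel $25.45: books and periodicals → 0% → $0.00
Used textbook $113.51: books and periodicals → 0% → $0.00
Plush bear $28.48: toys, buyer-exempt → 0% → $0.00
Laptop $1079.23: electronic goods, buyer-exempt → 0% → $0.00
E-reader $235.71: electronic goods, buyer-exempt → 0% → $0.00
Bluetooth speaker $180.21: electronic goods, buyer-exempt → 0% → $0.00
Action figure $17.36: toys, buyer-exempt → 0% → $0.00
USB-C hub $63.90: electronic goods, buyer-exempt → 0% → $0.00
Wireless router $84.15: electronic goods, buyer-exempt → 0% → $0.00
Total tax = $0.65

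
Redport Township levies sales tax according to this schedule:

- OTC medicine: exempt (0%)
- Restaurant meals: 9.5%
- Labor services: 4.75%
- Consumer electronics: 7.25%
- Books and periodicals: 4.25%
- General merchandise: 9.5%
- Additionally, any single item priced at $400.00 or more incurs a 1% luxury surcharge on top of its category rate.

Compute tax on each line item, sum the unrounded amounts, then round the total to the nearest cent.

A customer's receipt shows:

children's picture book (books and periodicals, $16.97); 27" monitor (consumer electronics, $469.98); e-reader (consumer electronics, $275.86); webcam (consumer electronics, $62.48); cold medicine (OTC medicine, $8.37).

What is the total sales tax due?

$64.02

Children's picture book $16.97: books and periodicals → 4.25% → $0.721225
27" monitor $469.98: consumer electronics → 7.25% + 1% surcharge = 8.25% → $38.77335
E-reader $275.86: consumer electronics → 7.25% → $19.99985
Webcam $62.48: consumer electronics → 7.25% → $4.5298
Cold medicine $8.37: OTC medicine → 0% → $0.00
Unrounded tax sum = $64.024225 → $64.02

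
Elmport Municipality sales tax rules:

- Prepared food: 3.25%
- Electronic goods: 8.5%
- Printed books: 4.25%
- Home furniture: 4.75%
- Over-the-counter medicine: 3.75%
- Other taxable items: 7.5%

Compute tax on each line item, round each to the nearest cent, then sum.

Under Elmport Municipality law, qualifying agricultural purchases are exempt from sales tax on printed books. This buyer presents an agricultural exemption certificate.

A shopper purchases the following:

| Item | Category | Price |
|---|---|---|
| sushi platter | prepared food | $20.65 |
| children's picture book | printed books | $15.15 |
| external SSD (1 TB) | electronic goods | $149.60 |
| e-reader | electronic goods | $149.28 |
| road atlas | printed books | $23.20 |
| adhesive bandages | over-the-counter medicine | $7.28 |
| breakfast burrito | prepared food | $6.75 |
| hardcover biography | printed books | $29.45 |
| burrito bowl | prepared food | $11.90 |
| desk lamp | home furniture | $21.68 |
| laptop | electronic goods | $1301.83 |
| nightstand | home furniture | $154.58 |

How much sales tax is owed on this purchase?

Sushi platter $20.65: prepared food → 3.25% → $0.67
Children's picture book $15.15: printed books, buyer-exempt → 0% → $0.00
External SSD (1 TB) $149.60: electronic goods → 8.5% → $12.72
E-reader $149.28: electronic goods → 8.5% → $12.69
Road atlas $23.20: printed books, buyer-exempt → 0% → $0.00
Adhesive bandages $7.28: over-the-counter medicine → 3.75% → $0.27
Breakfast burrito $6.75: prepared food → 3.25% → $0.22
Hardcover biography $29.45: printed books, buyer-exempt → 0% → $0.00
Burrito bowl $11.90: prepared food → 3.25% → $0.39
Desk lamp $21.68: home furniture → 4.75% → $1.03
Laptop $1301.83: electronic goods → 8.5% → $110.66
Nightstand $154.58: home furniture → 4.75% → $7.34
Total tax = $0.67 + $12.72 + $12.69 + $0.27 + $0.22 + $0.39 + $1.03 + $110.66 + $7.34 = $145.99

$145.99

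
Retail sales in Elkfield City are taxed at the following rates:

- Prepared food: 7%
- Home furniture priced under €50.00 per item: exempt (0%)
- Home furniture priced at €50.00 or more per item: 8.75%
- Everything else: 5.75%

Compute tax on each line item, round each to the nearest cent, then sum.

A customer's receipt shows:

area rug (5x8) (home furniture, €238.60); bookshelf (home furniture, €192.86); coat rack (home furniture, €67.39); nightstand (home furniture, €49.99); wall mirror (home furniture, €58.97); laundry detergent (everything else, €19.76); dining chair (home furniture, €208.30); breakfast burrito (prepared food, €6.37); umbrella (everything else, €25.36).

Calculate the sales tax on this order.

Area rug (5x8) €238.60: home furniture, €50.00 or more → 8.75% → €20.88
Bookshelf €192.86: home furniture, €50.00 or more → 8.75% → €16.88
Coat rack €67.39: home furniture, €50.00 or more → 8.75% → €5.90
Nightstand €49.99: home furniture, under €50.00 → 0% → €0.00
Wall mirror €58.97: home furniture, €50.00 or more → 8.75% → €5.16
Laundry detergent €19.76: everything else → 5.75% → €1.14
Dining chair €208.30: home furniture, €50.00 or more → 8.75% → €18.23
Breakfast burrito €6.37: prepared food → 7% → €0.45
Umbrella €25.36: everything else → 5.75% → €1.46
Total tax = €20.88 + €16.88 + €5.90 + €5.16 + €1.14 + €18.23 + €0.45 + €1.46 = €70.10

€70.10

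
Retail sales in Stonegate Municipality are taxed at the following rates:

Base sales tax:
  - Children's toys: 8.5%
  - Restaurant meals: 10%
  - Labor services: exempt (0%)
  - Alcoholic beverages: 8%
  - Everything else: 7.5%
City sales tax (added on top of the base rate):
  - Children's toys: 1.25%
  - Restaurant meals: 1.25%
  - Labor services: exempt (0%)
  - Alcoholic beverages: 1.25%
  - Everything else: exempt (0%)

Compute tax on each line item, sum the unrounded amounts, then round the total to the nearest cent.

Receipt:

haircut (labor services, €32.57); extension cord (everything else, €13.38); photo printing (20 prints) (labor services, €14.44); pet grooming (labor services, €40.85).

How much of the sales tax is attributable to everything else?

€1.00

Extension cord €13.38: everything else → 7.5% + 0% city = 7.5% → €1.0035
Tax on everything else: unrounded sum = €1.0035 → €1.00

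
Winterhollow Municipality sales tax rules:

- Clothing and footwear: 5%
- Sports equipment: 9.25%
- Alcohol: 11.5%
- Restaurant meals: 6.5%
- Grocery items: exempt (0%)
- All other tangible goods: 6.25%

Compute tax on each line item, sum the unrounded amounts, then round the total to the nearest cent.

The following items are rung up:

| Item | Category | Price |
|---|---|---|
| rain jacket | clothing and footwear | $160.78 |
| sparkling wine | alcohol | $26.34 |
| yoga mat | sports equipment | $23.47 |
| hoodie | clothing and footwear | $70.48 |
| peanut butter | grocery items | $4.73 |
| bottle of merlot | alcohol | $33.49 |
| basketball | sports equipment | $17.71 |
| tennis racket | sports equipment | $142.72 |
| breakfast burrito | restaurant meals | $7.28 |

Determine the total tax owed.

Rain jacket $160.78: clothing and footwear → 5% → $8.039
Sparkling wine $26.34: alcohol → 11.5% → $3.0291
Yoga mat $23.47: sports equipment → 9.25% → $2.170975
Hoodie $70.48: clothing and footwear → 5% → $3.524
Peanut butter $4.73: grocery items → 0% → $0.00
Bottle of merlot $33.49: alcohol → 11.5% → $3.85135
Basketball $17.71: sports equipment → 9.25% → $1.638175
Tennis racket $142.72: sports equipment → 9.25% → $13.2016
Breakfast burrito $7.28: restaurant meals → 6.5% → $0.4732
Unrounded tax sum = $35.9274 → $35.93

$35.93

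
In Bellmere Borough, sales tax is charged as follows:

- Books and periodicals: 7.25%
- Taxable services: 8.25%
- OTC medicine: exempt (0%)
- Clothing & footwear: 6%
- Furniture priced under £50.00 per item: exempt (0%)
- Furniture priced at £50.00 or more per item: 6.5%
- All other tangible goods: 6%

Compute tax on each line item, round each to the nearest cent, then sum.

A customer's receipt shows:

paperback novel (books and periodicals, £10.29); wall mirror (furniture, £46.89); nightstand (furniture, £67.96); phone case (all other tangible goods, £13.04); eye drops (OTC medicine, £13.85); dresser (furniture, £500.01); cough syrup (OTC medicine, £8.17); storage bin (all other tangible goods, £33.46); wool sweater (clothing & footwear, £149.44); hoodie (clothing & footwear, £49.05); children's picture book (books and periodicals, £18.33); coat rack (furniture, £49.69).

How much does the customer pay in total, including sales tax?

£1013.88

Paperback novel £10.29: books and periodicals → 7.25% → £0.75
Wall mirror £46.89: furniture, under £50.00 → 0% → £0.00
Nightstand £67.96: furniture, £50.00 or more → 6.5% → £4.42
Phone case £13.04: all other tangible goods → 6% → £0.78
Eye drops £13.85: OTC medicine → 0% → £0.00
Dresser £500.01: furniture, £50.00 or more → 6.5% → £32.50
Cough syrup £8.17: OTC medicine → 0% → £0.00
Storage bin £33.46: all other tangible goods → 6% → £2.01
Wool sweater £149.44: clothing & footwear → 6% → £8.97
Hoodie £49.05: clothing & footwear → 6% → £2.94
Children's picture book £18.33: books and periodicals → 7.25% → £1.33
Coat rack £49.69: furniture, under £50.00 → 0% → £0.00
Subtotal = £960.18; tax = £53.70; total due = £1013.88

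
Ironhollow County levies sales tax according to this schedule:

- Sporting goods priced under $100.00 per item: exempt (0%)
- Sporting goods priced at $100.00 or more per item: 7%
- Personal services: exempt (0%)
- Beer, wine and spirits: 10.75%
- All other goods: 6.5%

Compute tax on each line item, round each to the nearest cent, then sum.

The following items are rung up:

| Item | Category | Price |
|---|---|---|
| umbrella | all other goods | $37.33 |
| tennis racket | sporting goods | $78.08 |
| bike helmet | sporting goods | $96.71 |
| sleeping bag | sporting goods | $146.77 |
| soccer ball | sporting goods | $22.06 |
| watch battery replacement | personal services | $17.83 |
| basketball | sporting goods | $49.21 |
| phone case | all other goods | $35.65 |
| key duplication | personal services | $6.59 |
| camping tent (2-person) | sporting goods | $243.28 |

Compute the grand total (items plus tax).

$765.56

Umbrella $37.33: all other goods → 6.5% → $2.43
Tennis racket $78.08: sporting goods, under $100.00 → 0% → $0.00
Bike helmet $96.71: sporting goods, under $100.00 → 0% → $0.00
Sleeping bag $146.77: sporting goods, $100.00 or more → 7% → $10.27
Soccer ball $22.06: sporting goods, under $100.00 → 0% → $0.00
Watch battery replacement $17.83: personal services → 0% → $0.00
Basketball $49.21: sporting goods, under $100.00 → 0% → $0.00
Phone case $35.65: all other goods → 6.5% → $2.32
Key duplication $6.59: personal services → 0% → $0.00
Camping tent (2-person) $243.28: sporting goods, $100.00 or more → 7% → $17.03
Subtotal = $733.51; tax = $32.05; total due = $765.56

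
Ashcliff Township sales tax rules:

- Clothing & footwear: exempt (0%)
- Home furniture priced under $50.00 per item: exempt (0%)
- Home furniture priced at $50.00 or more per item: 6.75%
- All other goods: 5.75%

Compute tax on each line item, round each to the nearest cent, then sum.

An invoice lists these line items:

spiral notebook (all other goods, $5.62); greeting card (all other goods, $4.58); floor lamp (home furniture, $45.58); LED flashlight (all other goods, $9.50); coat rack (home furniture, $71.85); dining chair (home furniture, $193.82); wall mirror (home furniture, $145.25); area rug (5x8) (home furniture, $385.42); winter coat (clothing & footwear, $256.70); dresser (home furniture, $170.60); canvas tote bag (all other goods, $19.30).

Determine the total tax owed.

$67.51

Spiral notebook $5.62: all other goods → 5.75% → $0.32
Greeting card $4.58: all other goods → 5.75% → $0.26
Floor lamp $45.58: home furniture, under $50.00 → 0% → $0.00
LED flashlight $9.50: all other goods → 5.75% → $0.55
Coat rack $71.85: home furniture, $50.00 or more → 6.75% → $4.85
Dining chair $193.82: home furniture, $50.00 or more → 6.75% → $13.08
Wall mirror $145.25: home furniture, $50.00 or more → 6.75% → $9.80
Area rug (5x8) $385.42: home furniture, $50.00 or more → 6.75% → $26.02
Winter coat $256.70: clothing & footwear → 0% → $0.00
Dresser $170.60: home furniture, $50.00 or more → 6.75% → $11.52
Canvas tote bag $19.30: all other goods → 5.75% → $1.11
Total tax = $0.32 + $0.26 + $0.55 + $4.85 + $13.08 + $9.80 + $26.02 + $11.52 + $1.11 = $67.51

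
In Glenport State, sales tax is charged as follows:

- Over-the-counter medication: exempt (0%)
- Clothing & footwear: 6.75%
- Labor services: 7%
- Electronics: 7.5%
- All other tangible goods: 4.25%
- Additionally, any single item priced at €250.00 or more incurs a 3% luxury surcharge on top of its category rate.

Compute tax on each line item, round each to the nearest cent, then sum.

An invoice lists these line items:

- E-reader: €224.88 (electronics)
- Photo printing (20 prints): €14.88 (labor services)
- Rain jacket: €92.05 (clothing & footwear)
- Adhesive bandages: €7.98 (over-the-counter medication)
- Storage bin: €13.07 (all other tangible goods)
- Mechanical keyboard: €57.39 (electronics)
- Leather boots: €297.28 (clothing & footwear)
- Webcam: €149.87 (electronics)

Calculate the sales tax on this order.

E-reader €224.88: electronics → 7.5% → €16.87
Photo printing (20 prints) €14.88: labor services → 7% → €1.04
Rain jacket €92.05: clothing & footwear → 6.75% → €6.21
Adhesive bandages €7.98: over-the-counter medication → 0% → €0.00
Storage bin €13.07: all other tangible goods → 4.25% → €0.56
Mechanical keyboard €57.39: electronics → 7.5% → €4.30
Leather boots €297.28: clothing & footwear → 6.75% + 3% surcharge = 9.75% → €28.98
Webcam €149.87: electronics → 7.5% → €11.24
Total tax = €16.87 + €1.04 + €6.21 + €0.56 + €4.30 + €28.98 + €11.24 = €69.20

€69.20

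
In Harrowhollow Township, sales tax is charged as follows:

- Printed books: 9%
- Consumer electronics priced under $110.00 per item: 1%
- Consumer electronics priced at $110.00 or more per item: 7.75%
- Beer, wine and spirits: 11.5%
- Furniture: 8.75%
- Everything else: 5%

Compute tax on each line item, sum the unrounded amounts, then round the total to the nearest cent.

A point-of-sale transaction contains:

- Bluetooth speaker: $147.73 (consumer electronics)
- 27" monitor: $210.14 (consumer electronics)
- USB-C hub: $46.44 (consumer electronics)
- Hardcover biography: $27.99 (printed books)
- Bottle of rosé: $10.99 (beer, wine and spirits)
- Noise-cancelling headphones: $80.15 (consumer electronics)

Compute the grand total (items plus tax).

$556.22

Bluetooth speaker $147.73: consumer electronics, $110.00 or more → 7.75% → $11.449075
27" monitor $210.14: consumer electronics, $110.00 or more → 7.75% → $16.28585
USB-C hub $46.44: consumer electronics, under $110.00 → 1% → $0.4644
Hardcover biography $27.99: printed books → 9% → $2.5191
Bottle of rosé $10.99: beer, wine and spirits → 11.5% → $1.26385
Noise-cancelling headphones $80.15: consumer electronics, under $110.00 → 1% → $0.8015
Subtotal = $523.44; unrounded tax = $32.783775 → $32.78; total due = $556.22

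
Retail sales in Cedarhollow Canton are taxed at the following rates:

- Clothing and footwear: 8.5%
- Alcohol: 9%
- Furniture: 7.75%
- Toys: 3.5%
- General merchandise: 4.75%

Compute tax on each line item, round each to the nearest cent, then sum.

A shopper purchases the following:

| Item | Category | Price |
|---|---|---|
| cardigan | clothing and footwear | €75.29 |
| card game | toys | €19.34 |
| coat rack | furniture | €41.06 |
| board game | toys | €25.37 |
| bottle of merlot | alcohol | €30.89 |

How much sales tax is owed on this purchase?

Cardigan €75.29: clothing and footwear → 8.5% → €6.40
Card game €19.34: toys → 3.5% → €0.68
Coat rack €41.06: furniture → 7.75% → €3.18
Board game €25.37: toys → 3.5% → €0.89
Bottle of merlot €30.89: alcohol → 9% → €2.78
Total tax = €6.40 + €0.68 + €3.18 + €0.89 + €2.78 = €13.93

€13.93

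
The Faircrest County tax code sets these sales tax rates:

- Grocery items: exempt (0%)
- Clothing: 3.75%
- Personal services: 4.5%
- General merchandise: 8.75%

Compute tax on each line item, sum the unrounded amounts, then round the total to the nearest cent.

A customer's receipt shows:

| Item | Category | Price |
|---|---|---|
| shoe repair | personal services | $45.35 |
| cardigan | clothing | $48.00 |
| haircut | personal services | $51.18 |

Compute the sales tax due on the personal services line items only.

$4.34

Shoe repair $45.35: personal services → 4.5% → $2.04075
Haircut $51.18: personal services → 4.5% → $2.3031
Tax on personal services: unrounded sum = $4.34385 → $4.34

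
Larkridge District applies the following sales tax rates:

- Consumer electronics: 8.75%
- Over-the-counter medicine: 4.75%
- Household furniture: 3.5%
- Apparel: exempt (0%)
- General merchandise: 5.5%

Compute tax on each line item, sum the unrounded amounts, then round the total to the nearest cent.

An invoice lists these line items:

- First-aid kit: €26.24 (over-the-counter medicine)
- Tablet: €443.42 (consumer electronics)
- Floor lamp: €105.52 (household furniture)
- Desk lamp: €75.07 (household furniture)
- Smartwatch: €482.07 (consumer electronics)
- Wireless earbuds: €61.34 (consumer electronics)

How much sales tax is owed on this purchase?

€93.91

First-aid kit €26.24: over-the-counter medicine → 4.75% → €1.2464
Tablet €443.42: consumer electronics → 8.75% → €38.79925
Floor lamp €105.52: household furniture → 3.5% → €3.6932
Desk lamp €75.07: household furniture → 3.5% → €2.62745
Smartwatch €482.07: consumer electronics → 8.75% → €42.181125
Wireless earbuds €61.34: consumer electronics → 8.75% → €5.36725
Unrounded tax sum = €93.914675 → €93.91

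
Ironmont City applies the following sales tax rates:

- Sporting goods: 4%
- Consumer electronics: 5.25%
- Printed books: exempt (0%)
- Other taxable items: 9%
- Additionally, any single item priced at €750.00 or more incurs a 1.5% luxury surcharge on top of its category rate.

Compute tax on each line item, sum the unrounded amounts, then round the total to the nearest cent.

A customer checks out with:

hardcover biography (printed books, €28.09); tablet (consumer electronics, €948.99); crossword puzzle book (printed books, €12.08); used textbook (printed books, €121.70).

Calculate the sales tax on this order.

Hardcover biography €28.09: printed books → 0% → €0.00
Tablet €948.99: consumer electronics → 5.25% + 1.5% surcharge = 6.75% → €64.056825
Crossword puzzle book €12.08: printed books → 0% → €0.00
Used textbook €121.70: printed books → 0% → €0.00
Unrounded tax sum = €64.056825 → €64.06

€64.06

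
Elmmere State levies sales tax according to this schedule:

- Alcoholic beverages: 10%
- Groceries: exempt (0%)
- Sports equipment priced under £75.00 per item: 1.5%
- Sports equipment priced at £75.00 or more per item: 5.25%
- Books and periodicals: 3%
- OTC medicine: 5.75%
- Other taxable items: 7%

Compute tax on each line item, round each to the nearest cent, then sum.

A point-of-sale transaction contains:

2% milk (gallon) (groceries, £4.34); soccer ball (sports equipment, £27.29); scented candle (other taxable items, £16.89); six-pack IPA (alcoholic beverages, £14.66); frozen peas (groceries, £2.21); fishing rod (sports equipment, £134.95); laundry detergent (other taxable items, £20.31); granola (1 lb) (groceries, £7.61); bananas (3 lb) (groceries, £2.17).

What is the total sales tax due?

2% milk (gallon) £4.34: groceries → 0% → £0.00
Soccer ball £27.29: sports equipment, under £75.00 → 1.5% → £0.41
Scented candle £16.89: other taxable items → 7% → £1.18
Six-pack IPA £14.66: alcoholic beverages → 10% → £1.47
Frozen peas £2.21: groceries → 0% → £0.00
Fishing rod £134.95: sports equipment, £75.00 or more → 5.25% → £7.08
Laundry detergent £20.31: other taxable items → 7% → £1.42
Granola (1 lb) £7.61: groceries → 0% → £0.00
Bananas (3 lb) £2.17: groceries → 0% → £0.00
Total tax = £0.41 + £1.18 + £1.47 + £7.08 + £1.42 = £11.56

£11.56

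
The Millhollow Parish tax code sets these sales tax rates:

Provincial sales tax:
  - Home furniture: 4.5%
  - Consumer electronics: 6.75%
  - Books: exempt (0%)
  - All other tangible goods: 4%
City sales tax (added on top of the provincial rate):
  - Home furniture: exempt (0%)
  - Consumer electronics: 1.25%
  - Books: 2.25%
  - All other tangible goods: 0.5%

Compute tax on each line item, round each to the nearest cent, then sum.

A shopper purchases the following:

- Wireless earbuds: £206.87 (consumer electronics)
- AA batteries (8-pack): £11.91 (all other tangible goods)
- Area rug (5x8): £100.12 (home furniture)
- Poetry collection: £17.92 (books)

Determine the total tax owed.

£22.00

Wireless earbuds £206.87: consumer electronics → 6.75% + 1.25% city = 8% → £16.55
AA batteries (8-pack) £11.91: all other tangible goods → 4% + 0.5% city = 4.5% → £0.54
Area rug (5x8) £100.12: home furniture → 4.5% + 0% city = 4.5% → £4.51
Poetry collection £17.92: books → 0% + 2.25% city = 2.25% → £0.40
Total tax = £16.55 + £0.54 + £4.51 + £0.40 = £22.00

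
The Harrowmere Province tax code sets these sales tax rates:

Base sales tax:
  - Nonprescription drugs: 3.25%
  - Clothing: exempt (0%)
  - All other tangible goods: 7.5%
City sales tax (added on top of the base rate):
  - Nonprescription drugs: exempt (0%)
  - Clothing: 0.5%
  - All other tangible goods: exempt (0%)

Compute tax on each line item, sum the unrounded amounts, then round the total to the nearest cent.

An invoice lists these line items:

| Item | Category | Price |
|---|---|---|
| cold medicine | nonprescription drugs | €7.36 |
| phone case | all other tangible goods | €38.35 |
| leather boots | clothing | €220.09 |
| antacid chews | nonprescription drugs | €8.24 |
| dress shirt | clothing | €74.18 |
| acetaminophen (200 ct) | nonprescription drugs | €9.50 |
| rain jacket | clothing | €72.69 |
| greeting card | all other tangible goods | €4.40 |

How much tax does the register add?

€5.86

Cold medicine €7.36: nonprescription drugs → 3.25% + 0% city = 3.25% → €0.2392
Phone case €38.35: all other tangible goods → 7.5% + 0% city = 7.5% → €2.87625
Leather boots €220.09: clothing → 0% + 0.5% city = 0.5% → €1.10045
Antacid chews €8.24: nonprescription drugs → 3.25% + 0% city = 3.25% → €0.2678
Dress shirt €74.18: clothing → 0% + 0.5% city = 0.5% → €0.3709
Acetaminophen (200 ct) €9.50: nonprescription drugs → 3.25% + 0% city = 3.25% → €0.30875
Rain jacket €72.69: clothing → 0% + 0.5% city = 0.5% → €0.36345
Greeting card €4.40: all other tangible goods → 7.5% + 0% city = 7.5% → €0.33
Unrounded tax sum = €5.8568 → €5.86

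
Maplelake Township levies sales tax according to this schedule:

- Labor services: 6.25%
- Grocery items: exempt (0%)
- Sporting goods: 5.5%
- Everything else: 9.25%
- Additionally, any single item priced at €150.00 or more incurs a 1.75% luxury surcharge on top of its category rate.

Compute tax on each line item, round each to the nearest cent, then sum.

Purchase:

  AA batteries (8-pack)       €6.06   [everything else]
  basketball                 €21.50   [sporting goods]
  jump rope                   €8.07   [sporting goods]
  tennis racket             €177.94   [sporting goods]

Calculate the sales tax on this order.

AA batteries (8-pack) €6.06: everything else → 9.25% → €0.56
Basketball €21.50: sporting goods → 5.5% → €1.18
Jump rope €8.07: sporting goods → 5.5% → €0.44
Tennis racket €177.94: sporting goods → 5.5% + 1.75% surcharge = 7.25% → €12.90
Total tax = €0.56 + €1.18 + €0.44 + €12.90 = €15.08

€15.08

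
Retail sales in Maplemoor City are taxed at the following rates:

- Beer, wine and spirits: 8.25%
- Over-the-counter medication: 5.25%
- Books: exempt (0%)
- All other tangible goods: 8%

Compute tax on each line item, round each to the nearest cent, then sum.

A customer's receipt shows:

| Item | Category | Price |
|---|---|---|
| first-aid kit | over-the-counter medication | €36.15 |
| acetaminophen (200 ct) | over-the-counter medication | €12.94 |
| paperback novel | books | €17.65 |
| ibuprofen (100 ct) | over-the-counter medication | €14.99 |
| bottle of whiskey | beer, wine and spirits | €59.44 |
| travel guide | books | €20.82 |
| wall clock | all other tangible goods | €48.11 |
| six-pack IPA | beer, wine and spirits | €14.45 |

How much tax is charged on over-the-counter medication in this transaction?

€3.37

First-aid kit €36.15: over-the-counter medication → 5.25% → €1.90
Acetaminophen (200 ct) €12.94: over-the-counter medication → 5.25% → €0.68
Ibuprofen (100 ct) €14.99: over-the-counter medication → 5.25% → €0.79
Tax on over-the-counter medication = €1.90 + €0.68 + €0.79 = €3.37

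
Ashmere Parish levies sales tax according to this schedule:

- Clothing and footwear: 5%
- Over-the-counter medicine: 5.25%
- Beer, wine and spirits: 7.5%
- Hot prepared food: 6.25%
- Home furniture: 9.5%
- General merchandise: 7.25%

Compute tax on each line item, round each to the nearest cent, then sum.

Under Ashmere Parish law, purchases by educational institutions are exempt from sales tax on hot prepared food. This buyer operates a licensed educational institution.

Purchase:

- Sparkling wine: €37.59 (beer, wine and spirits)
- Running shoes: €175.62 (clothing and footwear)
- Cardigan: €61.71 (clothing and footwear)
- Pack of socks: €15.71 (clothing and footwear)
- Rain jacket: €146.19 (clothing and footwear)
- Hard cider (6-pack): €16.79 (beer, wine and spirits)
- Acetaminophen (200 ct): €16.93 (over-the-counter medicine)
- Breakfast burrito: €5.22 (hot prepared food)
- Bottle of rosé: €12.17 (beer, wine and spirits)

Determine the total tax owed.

€25.85

Sparkling wine €37.59: beer, wine and spirits → 7.5% → €2.82
Running shoes €175.62: clothing and footwear → 5% → €8.78
Cardigan €61.71: clothing and footwear → 5% → €3.09
Pack of socks €15.71: clothing and footwear → 5% → €0.79
Rain jacket €146.19: clothing and footwear → 5% → €7.31
Hard cider (6-pack) €16.79: beer, wine and spirits → 7.5% → €1.26
Acetaminophen (200 ct) €16.93: over-the-counter medicine → 5.25% → €0.89
Breakfast burrito €5.22: hot prepared food, buyer-exempt → 0% → €0.00
Bottle of rosé €12.17: beer, wine and spirits → 7.5% → €0.91
Total tax = €2.82 + €8.78 + €3.09 + €0.79 + €7.31 + €1.26 + €0.89 + €0.91 = €25.85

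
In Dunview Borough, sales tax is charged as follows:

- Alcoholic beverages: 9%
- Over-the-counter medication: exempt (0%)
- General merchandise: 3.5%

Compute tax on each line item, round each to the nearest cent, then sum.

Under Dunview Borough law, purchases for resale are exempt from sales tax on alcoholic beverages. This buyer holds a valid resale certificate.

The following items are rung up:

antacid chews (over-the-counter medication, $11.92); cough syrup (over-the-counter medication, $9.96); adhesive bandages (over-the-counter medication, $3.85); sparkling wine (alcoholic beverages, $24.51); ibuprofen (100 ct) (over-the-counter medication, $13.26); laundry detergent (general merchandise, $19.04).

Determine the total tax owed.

Antacid chews $11.92: over-the-counter medication → 0% → $0.00
Cough syrup $9.96: over-the-counter medication → 0% → $0.00
Adhesive bandages $3.85: over-the-counter medication → 0% → $0.00
Sparkling wine $24.51: alcoholic beverages, buyer-exempt → 0% → $0.00
Ibuprofen (100 ct) $13.26: over-the-counter medication → 0% → $0.00
Laundry detergent $19.04: general merchandise → 3.5% → $0.67
Total tax = $0.67

$0.67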